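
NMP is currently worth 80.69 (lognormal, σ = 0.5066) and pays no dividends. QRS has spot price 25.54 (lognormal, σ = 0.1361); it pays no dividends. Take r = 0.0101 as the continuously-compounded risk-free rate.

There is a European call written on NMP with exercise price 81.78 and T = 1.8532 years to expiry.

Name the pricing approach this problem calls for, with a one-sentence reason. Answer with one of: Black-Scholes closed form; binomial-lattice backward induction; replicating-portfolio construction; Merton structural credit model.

Key observation: the strike-81.78 call on NMP is European-exercise on a continuously-modelled lognormal underlying, so its value is a single closed-form evaluation.

framework: Black-Scholes closed form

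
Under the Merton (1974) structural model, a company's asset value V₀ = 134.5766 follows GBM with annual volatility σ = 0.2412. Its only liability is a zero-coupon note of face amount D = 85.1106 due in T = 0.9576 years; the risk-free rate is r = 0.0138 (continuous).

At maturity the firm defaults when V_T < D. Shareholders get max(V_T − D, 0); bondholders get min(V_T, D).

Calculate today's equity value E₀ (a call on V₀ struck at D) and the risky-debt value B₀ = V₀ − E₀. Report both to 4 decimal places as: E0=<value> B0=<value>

With assets at 134.5766 and a single debt payment of 85.1106 at 0.9576 years:
d₁ = [ln(V₀/D) + (r + σ²/2)T] / (σ√T)
   = [ln(134.5766/85.1106) + (0.0138 + 0.5·0.2412²)·0.9576] / (0.2412·√0.9576)
   = [0.458182 + 0.041070] / 0.236031 = 2.115196
d₂ = d₁ − σ√T = 2.115196 − 0.236031 = 1.879165
N(d₁) = 0.982793,  N(d₂) = 0.969889,  e^(−rT) = 0.986872
E₀ = V₀·N(d₁) − D·e^(−rT)·N(d₂)
   = 134.5766·0.982793 − 85.1106·0.986872·0.969889 = 50.796840
B₀ = V₀ − E₀ = 134.5766 − 50.796840 = 83.779760

E0=50.7968 B0=83.7798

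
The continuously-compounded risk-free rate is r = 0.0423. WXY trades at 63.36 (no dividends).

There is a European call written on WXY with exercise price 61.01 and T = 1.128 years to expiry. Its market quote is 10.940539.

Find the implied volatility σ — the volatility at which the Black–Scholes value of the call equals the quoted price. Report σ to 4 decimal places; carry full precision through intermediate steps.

sigma = 0.3155

At σ = 0.3155 the Black–Scholes value reproduces the quote:
σ√T = 0.3155·√1.128 = 0.335084
d₁ = (ln(S/K) + (r+σ²/2)T) / (σ√T) = (ln(63.36/61.01) + (0.0423+0.3155²/2)·1.128) / 0.335084 = (0.037795 + 0.103855) / 0.335084 = 0.422730
d₂ = d₁ − σ√T = 0.422730 − 0.335084 = 0.087646
e^{−rT} = 0.953406
N(d₁) = 0.663754,  N(d₂) = 0.534921
V = S·N(d₁) − K·e^{−rT}·N(d₂) = 42.055440 − 31.114902 = 10.940539 (matching the quote); vega is positive throughout, so no other σ reproduces this price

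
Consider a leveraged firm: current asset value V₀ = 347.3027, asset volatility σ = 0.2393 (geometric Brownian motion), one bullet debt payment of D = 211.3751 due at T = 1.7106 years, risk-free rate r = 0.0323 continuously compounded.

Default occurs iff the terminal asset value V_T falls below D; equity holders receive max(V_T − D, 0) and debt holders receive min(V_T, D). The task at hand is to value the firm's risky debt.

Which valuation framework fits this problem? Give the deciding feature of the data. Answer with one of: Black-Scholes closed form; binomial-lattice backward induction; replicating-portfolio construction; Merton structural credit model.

framework: Merton structural credit model

Key observation: the question is about default risk generated by asset-value dynamics against a debt face of 211.3751 — the structural framework prices exactly that.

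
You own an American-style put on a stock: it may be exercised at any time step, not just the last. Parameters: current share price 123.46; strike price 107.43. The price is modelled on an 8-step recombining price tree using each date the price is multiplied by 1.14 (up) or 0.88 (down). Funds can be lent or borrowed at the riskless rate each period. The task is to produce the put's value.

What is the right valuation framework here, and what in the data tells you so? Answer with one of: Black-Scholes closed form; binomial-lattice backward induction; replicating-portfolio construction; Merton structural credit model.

framework: binomial-lattice backward induction

Key observation: with exercise allowed before expiry on a discrete up/down model (8 steps from spot 123.46), the strike-107.43 put's value must be rolled back through the tree testing early exercise at each node.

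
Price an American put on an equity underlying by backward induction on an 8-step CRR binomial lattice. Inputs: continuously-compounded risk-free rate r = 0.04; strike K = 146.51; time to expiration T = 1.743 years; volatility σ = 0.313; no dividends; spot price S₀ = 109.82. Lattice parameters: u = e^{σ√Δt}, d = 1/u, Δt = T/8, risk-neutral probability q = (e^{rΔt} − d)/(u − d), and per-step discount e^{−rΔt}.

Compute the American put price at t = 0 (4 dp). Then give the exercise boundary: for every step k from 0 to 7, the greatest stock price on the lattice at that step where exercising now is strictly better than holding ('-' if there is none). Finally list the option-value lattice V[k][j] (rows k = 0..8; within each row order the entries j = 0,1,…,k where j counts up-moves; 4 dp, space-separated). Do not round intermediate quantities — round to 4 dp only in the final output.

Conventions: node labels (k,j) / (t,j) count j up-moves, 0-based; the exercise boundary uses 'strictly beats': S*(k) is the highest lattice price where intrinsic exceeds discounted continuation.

Δt=0.21788  u=1.15731  d=0.86407  q=0.49339  discount=0.99132
step 8 (expiry): payoffs max(K−S,0) = 112.3844 100.8032 85.2917 64.5162 36.6900 0.0000 0.0000 0.0000 0.0000
step 7: (k=7,j=0): S=39.4940, K−S=107.0160, hold=105.7448 ⇒ V=107.0160 exercise | (k=7,j=1): S=52.8970, K−S=93.6130, hold=92.3417 ⇒ V=93.6130 exercise | (k=7,j=2): S=70.8486, K−S=75.6614, hold=74.3901 ⇒ V=75.6614 exercise | (k=7,j=3): S=94.8924, K−S=51.6176, hold=50.3463 ⇒ V=51.6176 exercise | (k=7,j=4): S=127.0959, K−S=19.4141, hold=18.4262 ⇒ V=19.4141 exercise | (k=7,j=5): S=170.2283, K−S=0.0000, hold=0.0000 ⇒ V=0.0000 continue | (k=7,j=6): S=227.9985, K−S=0.0000, hold=0.0000 ⇒ V=0.0000 continue | (k=7,j=7): S=305.3741, K−S=0.0000, hold=0.0000 ⇒ V=0.0000 continue  boundary S*=127.0959
step 6: (k=6,j=0): S=45.7068, K−S=100.8032, hold=99.5319 ⇒ V=100.8032 exercise | (k=6,j=1): S=61.2183, K−S=85.2917, hold=84.0204 ⇒ V=85.2917 exercise | (k=6,j=2): S=81.9938, K−S=64.5162, hold=63.2449 ⇒ V=64.5162 exercise | (k=6,j=3): S=109.8200, K−S=36.6900, hold=35.4187 ⇒ V=36.6900 exercise | (k=6,j=4): S=147.0895, K−S=0.0000, hold=9.7500 ⇒ V=9.7500 continue | (k=6,j=5): S=197.0071, K−S=0.0000, hold=0.0000 ⇒ V=0.0000 continue | (k=6,j=6): S=263.8652, K−S=0.0000, hold=0.0000 ⇒ V=0.0000 continue  boundary S*=109.8200
step 5: (k=5,j=0): S=52.8970, K−S=93.6130, hold=92.3417 ⇒ V=93.6130 exercise | (k=5,j=1): S=70.8486, K−S=75.6614, hold=74.3901 ⇒ V=75.6614 exercise | (k=5,j=2): S=94.8924, K−S=51.6176, hold=50.3463 ⇒ V=51.6176 exercise | (k=5,j=3): S=127.0959, K−S=19.4141, hold=23.1951 ⇒ V=23.1951 continue | (k=5,j=4): S=170.2283, K−S=0.0000, hold=4.8966 ⇒ V=4.8966 continue | (k=5,j=5): S=227.9985, K−S=0.0000, hold=0.0000 ⇒ V=0.0000 continue  boundary S*=94.8924
step 4: (k=4,j=0): S=61.2183, K−S=85.2917, hold=84.0204 ⇒ V=85.2917 exercise | (k=4,j=1): S=81.9938, K−S=64.5162, hold=63.2449 ⇒ V=64.5162 exercise | (k=4,j=2): S=109.8200, K−S=36.6900, hold=37.2680 ⇒ V=37.2680 continue | (k=4,j=3): S=147.0895, K−S=0.0000, hold=14.0439 ⇒ V=14.0439 continue | (k=4,j=4): S=197.0071, K−S=0.0000, hold=2.4591 ⇒ V=2.4591 continue  boundary S*=81.9938
step 3: (k=3,j=0): S=70.8486, K−S=75.6614, hold=74.3901 ⇒ V=75.6614 exercise | (k=3,j=1): S=94.8924, K−S=51.6176, hold=50.6290 ⇒ V=51.6176 exercise | (k=3,j=2): S=127.0959, K−S=19.4141, hold=25.5855 ⇒ V=25.5855 continue | (k=3,j=3): S=170.2283, K−S=0.0000, hold=8.2558 ⇒ V=8.2558 continue  boundary S*=94.8924
step 2: (k=2,j=0): S=81.9938, K−S=64.5162, hold=63.2449 ⇒ V=64.5162 exercise | (k=2,j=1): S=109.8200, K−S=36.6900, hold=38.4372 ⇒ V=38.4372 continue | (k=2,j=2): S=147.0895, K−S=0.0000, hold=16.8874 ⇒ V=16.8874 continue  boundary S*=81.9938
step 1: (k=1,j=0): S=94.8924, K−S=51.6176, hold=51.2009 ⇒ V=51.6176 exercise | (k=1,j=1): S=127.0959, K−S=19.4141, hold=27.5635 ⇒ V=27.5635 continue  boundary S*=94.8924
step 0: (k=0,j=0): S=109.8200, K−S=36.6900, hold=39.4047 ⇒ V=39.4047 continue  boundary S*=-

price = 39.4047
boundary = - 94.8924 81.9938 94.8924 81.9938 94.8924 109.8200 127.0959
tree:
39.4047
51.6176 27.5635
64.5162 38.4372 16.8874
75.6614 51.6176 25.5855 8.2558
85.2917 64.5162 37.2680 14.0439 2.4591
93.6130 75.6614 51.6176 23.1951 4.8966 0.0000
100.8032 85.2917 64.5162 36.6900 9.7500 0.0000 0.0000
107.0160 93.6130 75.6614 51.6176 19.4141 0.0000 0.0000 0.0000
112.3844 100.8032 85.2917 64.5162 36.6900 0.0000 0.0000 0.0000 0.0000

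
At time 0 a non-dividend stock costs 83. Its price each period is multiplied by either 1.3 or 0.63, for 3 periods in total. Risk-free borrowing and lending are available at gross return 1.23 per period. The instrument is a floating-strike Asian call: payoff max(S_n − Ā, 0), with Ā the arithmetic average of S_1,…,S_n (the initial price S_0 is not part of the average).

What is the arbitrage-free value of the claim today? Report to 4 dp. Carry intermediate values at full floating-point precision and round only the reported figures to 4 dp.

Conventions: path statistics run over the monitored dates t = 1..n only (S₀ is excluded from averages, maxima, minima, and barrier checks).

Under the martingale measure an up-move has probability p* = 0.8955; value the claim as the probability-weighted average of per-path payoffs, discounted 3 periods at R = 1.23.
Enumerate all 2^3 = 8 price paths (U = up ×1.3, D = down ×0.63); each path with k up-moves has probability p*^k·(1−p*)^(3−k).
DDD: Ā=35.3289, payoff=0.0000, prob=0.001140
UDD: Ā=72.9008, payoff=0.0000, prob=0.009775
DUD: Ā=54.3642, payoff=0.0000, prob=0.009775
UUD: Ā=112.1800, payoff=0.0000, prob=0.083787
DDU: Ā=42.6861, payoff=0.1394, prob=0.009775
UDU: Ā=88.0824, payoff=0.2877, prob=0.083787
DUU: Ā=69.5457, payoff=18.8244, prob=0.083787
UUU: Ā=143.5070, payoff=38.8440, prob=0.718173
Price = Σ prob·payoff / R^3 = 29.499439 / 1.860867 = 15.8525

price = 15.8525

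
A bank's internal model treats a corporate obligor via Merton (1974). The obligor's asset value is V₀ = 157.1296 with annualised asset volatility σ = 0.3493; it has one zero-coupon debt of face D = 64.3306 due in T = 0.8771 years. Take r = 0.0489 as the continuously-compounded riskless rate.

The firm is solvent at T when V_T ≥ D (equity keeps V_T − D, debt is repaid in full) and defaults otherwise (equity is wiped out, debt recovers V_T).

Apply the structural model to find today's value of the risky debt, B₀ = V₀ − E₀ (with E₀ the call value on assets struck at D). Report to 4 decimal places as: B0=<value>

B0=61.6101

Work the structural quantities from V₀ = 157.1296 against face 64.3306:
d₁ = [ln(V₀/D) + (r + σ²/2)T] / (σ√T)
   = [ln(157.1296/64.3306) + (0.0489 + 0.5·0.3493²)·0.8771] / (0.3493·√0.8771)
   = [0.893036 + 0.096398] / 0.327132 = 3.024569
d₂ = d₁ − σ√T = 3.024569 − 0.327132 = 2.697436
N(d₁) = 0.998755,  N(d₂) = 0.996506,  e^(−rT) = 0.958017
E₀ = V₀·N(d₁) − D·e^(−rT)·N(d₂)
   = 157.1296·0.998755 − 64.3306·0.958017·0.996506 = 95.519522
B₀ = V₀ − E₀ = 157.1296 − 95.519522 = 61.610078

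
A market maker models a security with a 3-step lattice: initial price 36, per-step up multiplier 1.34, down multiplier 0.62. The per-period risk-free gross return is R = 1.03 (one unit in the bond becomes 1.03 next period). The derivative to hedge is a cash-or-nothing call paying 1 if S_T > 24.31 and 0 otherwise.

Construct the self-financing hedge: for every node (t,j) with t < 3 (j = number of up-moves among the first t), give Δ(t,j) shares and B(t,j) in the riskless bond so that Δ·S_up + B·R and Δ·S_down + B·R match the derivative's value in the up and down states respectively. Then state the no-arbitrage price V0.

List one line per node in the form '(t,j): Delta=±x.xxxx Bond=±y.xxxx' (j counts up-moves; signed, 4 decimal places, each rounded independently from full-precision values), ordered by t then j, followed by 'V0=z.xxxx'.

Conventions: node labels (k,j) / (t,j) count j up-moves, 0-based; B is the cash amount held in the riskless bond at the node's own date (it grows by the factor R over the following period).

Under the risk-neutral measure, an up-move has probability p* = (R−d)/(u−d) = 0.5694 and values discount at R = 1.03.
Expiry values: V(3,0)=0.0000, V(3,1)=0.0000, V(3,2)=1.0000, V(3,3)=1.0000
(2,0): S=13.8384. Δ = (V_up−V_dn)/(S_up−S_dn) = (0.0000−0.0000)/(18.5435−8.5798) = 0.0000. V = [p*·0.0000 + (1−p*)·0.0000]/1.03 = 0.0000. B = V − Δ·S = 0.0000.
(2,1): S=29.9088. Δ = (V_up−V_dn)/(S_up−S_dn) = (1.0000−0.0000)/(40.0778−18.5435) = 0.0464. V = [p*·1.0000 + (1−p*)·0.0000]/1.03 = 0.5529. B = V − Δ·S = -0.8360.
(2,2): S=64.6416. Δ = (V_up−V_dn)/(S_up−S_dn) = (1.0000−1.0000)/(86.6197−40.0778) = 0.0000. V = [p*·1.0000 + (1−p*)·1.0000]/1.03 = 0.9709. B = V − Δ·S = 0.9709.
(1,0): S=22.3200. Δ = (V_up−V_dn)/(S_up−S_dn) = (0.5529−0.0000)/(29.9088−13.8384) = 0.0344. V = [p*·0.5529 + (1−p*)·0.0000]/1.03 = 0.3057. B = V − Δ·S = -0.4622.
(1,1): S=48.2400. Δ = (V_up−V_dn)/(S_up−S_dn) = (0.9709−0.5529)/(64.6416−29.9088) = 0.0120. V = [p*·0.9709 + (1−p*)·0.5529]/1.03 = 0.7679. B = V − Δ·S = 0.1873.
(0,0): S=36.0000. Δ = (V_up−V_dn)/(S_up−S_dn) = (0.7679−0.3057)/(48.2400−22.3200) = 0.0178. V = [p*·0.7679 + (1−p*)·0.3057]/1.03 = 0.5523. B = V − Δ·S = -0.0897.
Check: Δ(0,0)·S0 + B(0,0) = 0.5523 = V0.

(0,0): Delta=0.0178 Bond=-0.0897
(1,0): Delta=0.0344 Bond=-0.4622
(1,1): Delta=0.0120 Bond=0.1873
(2,0): Delta=0.0000 Bond=0.0000
(2,1): Delta=0.0464 Bond=-0.8360
(2,2): Delta=0.0000 Bond=0.9709
V0=0.5523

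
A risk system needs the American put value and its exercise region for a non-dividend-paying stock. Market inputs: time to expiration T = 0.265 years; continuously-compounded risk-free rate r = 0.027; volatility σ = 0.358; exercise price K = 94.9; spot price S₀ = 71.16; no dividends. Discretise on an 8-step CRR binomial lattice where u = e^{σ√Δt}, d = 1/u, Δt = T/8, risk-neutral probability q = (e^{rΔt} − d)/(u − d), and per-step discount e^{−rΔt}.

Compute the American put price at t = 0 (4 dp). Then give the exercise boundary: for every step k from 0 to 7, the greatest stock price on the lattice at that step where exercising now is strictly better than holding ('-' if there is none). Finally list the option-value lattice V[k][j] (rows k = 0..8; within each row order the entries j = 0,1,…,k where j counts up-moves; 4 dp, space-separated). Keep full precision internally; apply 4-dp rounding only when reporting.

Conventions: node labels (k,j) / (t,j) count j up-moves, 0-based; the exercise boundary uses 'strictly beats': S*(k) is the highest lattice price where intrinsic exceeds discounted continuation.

params: Δt=0.03313 u=1.06733 d=0.93692 q=0.49058 e^(-rΔt)=0.99911
t_8 payoffs: 52.6470 46.7660 40.0664 32.4343 23.7400 13.8355 2.5525 0.0000 0.0000
t_7: node(7,0) S=45.0977 payoff=49.8023 vs cont=49.7174 → 49.8023 [stop]  node(7,1) S=51.3747 payoff=43.5253 vs cont=43.4405 → 43.5253 [stop]  node(7,2) S=58.5253 payoff=36.3747 vs cont=36.2898 → 36.3747 [stop]  node(7,3) S=66.6713 payoff=28.2287 vs cont=28.1439 → 28.2287 [stop]  node(7,4) S=75.9510 payoff=18.9490 vs cont=18.8642 → 18.9490 [stop]  node(7,5) S=86.5223 payoff=8.3777 vs cont=8.2929 → 8.3777 [stop]  node(7,6) S=98.5650 payoff=0.0000 vs cont=1.2991 → 1.2991 [wait]  node(7,7) S=112.2838 payoff=0.0000 vs cont=0.0000 → 0.0000 [wait]  ⇒ S*(7)=86.5223
t_6: node(6,0) S=48.1340 payoff=46.7660 vs cont=46.6812 → 46.7660 [stop]  node(6,1) S=54.8336 payoff=40.0664 vs cont=39.9816 → 40.0664 [stop]  node(6,2) S=62.4657 payoff=32.4343 vs cont=32.3495 → 32.4343 [stop]  node(6,3) S=71.1600 payoff=23.7400 vs cont=23.6552 → 23.7400 [stop]  node(6,4) S=81.0645 payoff=13.8355 vs cont=13.7507 → 13.8355 [stop]  node(6,5) S=92.3475 payoff=2.5525 vs cont=4.9007 → 4.9007 [wait]  node(6,6) S=105.2010 payoff=0.0000 vs cont=0.6612 → 0.6612 [wait]  ⇒ S*(6)=81.0645
t_5: node(5,0) S=51.3747 payoff=43.5253 vs cont=43.4405 → 43.5253 [stop]  node(5,1) S=58.5253 payoff=36.3747 vs cont=36.2898 → 36.3747 [stop]  node(5,2) S=66.6713 payoff=28.2287 vs cont=28.1439 → 28.2287 [stop]  node(5,3) S=75.9510 payoff=18.9490 vs cont=18.8642 → 18.9490 [stop]  node(5,4) S=86.5223 payoff=8.3777 vs cont=9.4439 → 9.4439 [wait]  node(5,5) S=98.5650 payoff=0.0000 vs cont=2.8184 → 2.8184 [wait]  ⇒ S*(5)=75.9510
t_4: node(4,0) S=54.8336 payoff=40.0664 vs cont=39.9816 → 40.0664 [stop]  node(4,1) S=62.4657 payoff=32.4343 vs cont=32.3495 → 32.4343 [stop]  node(4,2) S=71.1600 payoff=23.7400 vs cont=23.6552 → 23.7400 [stop]  node(4,3) S=81.0645 payoff=13.8355 vs cont=14.2732 → 14.2732 [wait]  node(4,4) S=92.3475 payoff=2.5525 vs cont=6.1880 → 6.1880 [wait]  ⇒ S*(4)=71.1600
t_3: node(3,0) S=58.5253 payoff=36.3747 vs cont=36.2898 → 36.3747 [stop]  node(3,1) S=66.6713 payoff=28.2287 vs cont=28.1439 → 28.2287 [stop]  node(3,2) S=75.9510 payoff=18.9490 vs cont=19.0787 → 19.0787 [wait]  node(3,3) S=86.5223 payoff=8.3777 vs cont=10.2976 → 10.2976 [wait]  ⇒ S*(3)=66.6713
t_2: node(2,0) S=62.4657 payoff=32.4343 vs cont=32.3495 → 32.4343 [stop]  node(2,1) S=71.1600 payoff=23.7400 vs cont=23.7187 → 23.7400 [stop]  node(2,2) S=81.0645 payoff=13.8355 vs cont=14.7577 → 14.7577 [wait]  ⇒ S*(2)=71.1600
t_1: node(1,0) S=66.6713 payoff=28.2287 vs cont=28.1439 → 28.2287 [stop]  node(1,1) S=75.9510 payoff=18.9490 vs cont=19.3162 → 19.3162 [wait]  ⇒ S*(1)=66.6713
t_0: node(0,0) S=71.1600 payoff=23.7400 vs cont=23.8351 → 23.8351 [wait]  ⇒ S*(0)=-

price = 23.8351
boundary = - 66.6713 71.1600 66.6713 71.1600 75.9510 81.0645 86.5223
tree:
23.8351
28.2287 19.3162
32.4343 23.7400 14.7577
36.3747 28.2287 19.0787 10.2976
40.0664 32.4343 23.7400 14.2732 6.1880
43.5253 36.3747 28.2287 18.9490 9.4439 2.8184
46.7660 40.0664 32.4343 23.7400 13.8355 4.9007 0.6612
49.8023 43.5253 36.3747 28.2287 18.9490 8.3777 1.2991 0.0000
52.6470 46.7660 40.0664 32.4343 23.7400 13.8355 2.5525 0.0000 0.0000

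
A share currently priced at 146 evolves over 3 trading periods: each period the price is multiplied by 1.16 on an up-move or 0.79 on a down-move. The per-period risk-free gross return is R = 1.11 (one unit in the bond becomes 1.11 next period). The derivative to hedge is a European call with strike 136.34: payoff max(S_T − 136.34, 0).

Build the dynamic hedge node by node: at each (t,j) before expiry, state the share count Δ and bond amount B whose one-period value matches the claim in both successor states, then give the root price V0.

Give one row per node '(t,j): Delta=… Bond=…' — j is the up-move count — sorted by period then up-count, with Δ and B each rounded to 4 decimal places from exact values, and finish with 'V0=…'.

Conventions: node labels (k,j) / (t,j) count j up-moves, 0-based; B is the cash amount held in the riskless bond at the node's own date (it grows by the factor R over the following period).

(0,0): Delta=0.8831 Bond=-81.4507
(1,0): Delta=0.3444 Bond=-28.2686
(1,1): Delta=0.9405 Bond=-100.1200
(2,0): Delta=0.0000 Bond=0.0000
(2,1): Delta=0.3810 Bond=-36.2810
(2,2): Delta=1.0000 Bond=-122.8288
V0=47.4871

Arbitrage-free pricing uses the up-move probability p* = (R−d)/(u−d) = 0.8649, discounting each step at R = 1.11.
Terminal payoffs: V(3,0)=0.0000, V(3,1)=0.0000, V(3,2)=18.8615, V(3,3)=91.5508
  t=2,j=0: stock 91.1186 → up 105.6976 (V=0.0000), down 71.9837 (V=0.0000). Price 0.0000; hedge Δ=0.0000, bond B=0.0000.
  t=2,j=1: stock 133.7944 → up 155.2015 (V=18.8615), down 105.6976 (V=0.0000). Price 14.6961; hedge Δ=0.3810, bond B=-36.2810.
  t=2,j=2: stock 196.4576 → up 227.8908 (V=91.5508), down 155.2015 (V=18.8615). Price 73.6288; hedge Δ=1.0000, bond B=-122.8288.
  t=1,j=0: stock 115.3400 → up 133.7944 (V=14.6961), down 91.1186 (V=0.0000). Price 11.4506; hedge Δ=0.3444, bond B=-28.2686.
  t=1,j=1: stock 169.3600 → up 196.4576 (V=73.6288), down 133.7944 (V=14.6961). Price 59.1576; hedge Δ=0.9405, bond B=-100.1200.
  t=0,j=0: stock 146.0000 → up 169.3600 (V=59.1576), down 115.3400 (V=11.4506). Price 47.4871; hedge Δ=0.8831, bond B=-81.4507.
Check: Δ(0,0)·S0 + B(0,0) = 47.4871 = V0.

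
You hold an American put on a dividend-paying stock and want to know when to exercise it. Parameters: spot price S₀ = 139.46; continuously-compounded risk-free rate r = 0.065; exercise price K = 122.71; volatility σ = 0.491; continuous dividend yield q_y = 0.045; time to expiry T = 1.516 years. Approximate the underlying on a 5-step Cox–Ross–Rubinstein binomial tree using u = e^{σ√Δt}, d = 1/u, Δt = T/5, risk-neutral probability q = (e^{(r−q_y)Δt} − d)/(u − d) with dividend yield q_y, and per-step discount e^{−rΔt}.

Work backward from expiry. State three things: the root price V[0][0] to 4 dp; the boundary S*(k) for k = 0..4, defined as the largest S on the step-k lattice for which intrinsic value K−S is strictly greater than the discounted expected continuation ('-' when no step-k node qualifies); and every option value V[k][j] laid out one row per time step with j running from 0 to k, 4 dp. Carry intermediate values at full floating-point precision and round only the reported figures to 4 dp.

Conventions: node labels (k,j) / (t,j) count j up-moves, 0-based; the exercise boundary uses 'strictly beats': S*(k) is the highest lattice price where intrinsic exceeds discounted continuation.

price = 21.6272
boundary = - - - 61.9725 81.2112
tree:
21.6272
31.5458 10.1728
44.6459 16.5509 2.6398
60.7375 26.4912 4.8417 0.0000
75.4186 41.4988 8.8803 0.0000 0.0000
86.6218 60.7375 16.2877 0.0000 0.0000 0.0000

Δt=0.30320  u=1.31044  d=0.76310  q=0.44393  discount=0.98048
step 5 (expiry): payoffs max(K−S,0) = 86.6218 60.7375 16.2877 0.0000 0.0000 0.0000
step 4: (k=4,j=0): S=47.2914, K−S=75.4186, hold=73.6648 ⇒ V=75.4186 exercise | (k=4,j=1): S=81.2112, K−S=41.4988, hold=40.2046 ⇒ V=41.4988 exercise | (k=4,j=2): S=139.4600, K−S=0.0000, hold=8.8803 ⇒ V=8.8803 continue | (k=4,j=3): S=239.4878, K−S=0.0000, hold=0.0000 ⇒ V=0.0000 continue | (k=4,j=4): S=411.2605, K−S=0.0000, hold=0.0000 ⇒ V=0.0000 continue  boundary S*=81.2112
step 3: (k=3,j=0): S=61.9725, K−S=60.7375, hold=59.1826 ⇒ V=60.7375 exercise | (k=3,j=1): S=106.4223, K−S=16.2877, hold=26.4912 ⇒ V=26.4912 continue | (k=3,j=2): S=182.7538, K−S=0.0000, hold=4.8417 ⇒ V=4.8417 continue | (k=3,j=3): S=313.8341, K−S=0.0000, hold=0.0000 ⇒ V=0.0000 continue  boundary S*=61.9725
step 2: (k=2,j=0): S=81.2112, K−S=41.4988, hold=44.6459 ⇒ V=44.6459 continue | (k=2,j=1): S=139.4600, K−S=0.0000, hold=16.5509 ⇒ V=16.5509 continue | (k=2,j=2): S=239.4878, K−S=0.0000, hold=2.6398 ⇒ V=2.6398 continue  boundary S*=-
step 1: (k=1,j=0): S=106.4223, K−S=16.2877, hold=31.5458 ⇒ V=31.5458 continue | (k=1,j=1): S=182.7538, K−S=0.0000, hold=10.1728 ⇒ V=10.1728 continue  boundary S*=-
step 0: (k=0,j=0): S=139.4600, K−S=0.0000, hold=21.6272 ⇒ V=21.6272 continue  boundary S*=-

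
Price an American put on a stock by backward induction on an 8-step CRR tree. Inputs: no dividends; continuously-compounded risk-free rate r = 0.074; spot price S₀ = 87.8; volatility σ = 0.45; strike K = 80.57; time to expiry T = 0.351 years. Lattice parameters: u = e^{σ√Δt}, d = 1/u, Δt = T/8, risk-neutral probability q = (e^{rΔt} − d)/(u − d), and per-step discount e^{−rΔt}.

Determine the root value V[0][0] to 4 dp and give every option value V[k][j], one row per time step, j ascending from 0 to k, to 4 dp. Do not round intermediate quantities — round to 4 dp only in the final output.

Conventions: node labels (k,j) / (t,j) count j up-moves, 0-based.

Δt=0.04387, u=1.09884, d=0.91005, q=0.49368, disc=e^(-rΔt)=0.99676
k=8 terminal: V=max(K-S,0) → 39.2646 30.6955 20.3486 7.8552 0.0000 0.0000 0.0000 0.0000 0.0000
k=7: j=0 S=45.3882 intr=35.1818 cont=34.9207 V=35.1818[EX]; j=1 S=54.8043 intr=25.7657 cont=25.5045 V=25.7657[EX]; j=2 S=66.1739 intr=14.3961 cont=14.1350 V=14.3961[EX]; j=3 S=79.9022 intr=0.6678 cont=3.9644 V=3.9644[hold]; j=4 S=96.4785 intr=0.0000 cont=0.0000 V=0.0000[hold]; j=5 S=116.4937 intr=0.0000 cont=0.0000 V=0.0000[hold]; j=6 S=140.6613 intr=0.0000 cont=0.0000 V=0.0000[hold]; j=7 S=169.8426 intr=0.0000 cont=0.0000 V=0.0000[hold]
k=6: j=0 S=49.8745 intr=30.6955 cont=30.4343 V=30.6955[EX]; j=1 S=60.2214 intr=20.3486 cont=20.0875 V=20.3486[EX]; j=2 S=72.7148 intr=7.8552 cont=9.2162 V=9.2162[hold]; j=3 S=87.8000 intr=0.0000 cont=2.0008 V=2.0008[hold]; j=4 S=106.0148 intr=0.0000 cont=0.0000 V=0.0000[hold]; j=5 S=128.0084 intr=0.0000 cont=0.0000 V=0.0000[hold]; j=6 S=154.5648 intr=0.0000 cont=0.0000 V=0.0000[hold]
k=5: j=0 S=54.8043 intr=25.7657 cont=25.5045 V=25.7657[EX]; j=1 S=66.1739 intr=14.3961 cont=14.8047 V=14.8047[hold]; j=2 S=79.9022 intr=0.6678 cont=5.6358 V=5.6358[hold]; j=3 S=96.4785 intr=0.0000 cont=1.0097 V=1.0097[hold]; j=4 S=116.4937 intr=0.0000 cont=0.0000 V=0.0000[hold]; j=5 S=140.6613 intr=0.0000 cont=0.0000 V=0.0000[hold]
k=4: j=0 S=60.2214 intr=20.3486 cont=20.2885 V=20.3486[EX]; j=1 S=72.7148 intr=7.8552 cont=10.2449 V=10.2449[hold]; j=2 S=87.8000 intr=0.0000 cont=3.3411 V=3.3411[hold]; j=3 S=106.0148 intr=0.0000 cont=0.5096 V=0.5096[hold]; j=4 S=128.0084 intr=0.0000 cont=0.0000 V=0.0000[hold]
k=3: j=0 S=66.1739 intr=14.3961 cont=15.3109 V=15.3109[hold]; j=1 S=79.9022 intr=0.6678 cont=6.8145 V=6.8145[hold]; j=2 S=96.4785 intr=0.0000 cont=1.9370 V=1.9370[hold]; j=3 S=116.4937 intr=0.0000 cont=0.2572 V=0.2572[hold]
k=2: j=0 S=72.7148 intr=7.8552 cont=11.0804 V=11.0804[hold]; j=1 S=87.8000 intr=0.0000 cont=4.3923 V=4.3923[hold]; j=2 S=106.0148 intr=0.0000 cont=1.1041 V=1.1041[hold]
k=1: j=0 S=79.9022 intr=0.6678 cont=7.7534 V=7.7534[hold]; j=1 S=96.4785 intr=0.0000 cont=2.7600 V=2.7600[hold]
k=0: j=0 S=87.8000 intr=0.0000 cont=5.2711 V=5.2711[hold]

price = 5.2711
tree:
5.2711
7.7534 2.7600
11.0804 4.3923 1.1041
15.3109 6.8145 1.9370 0.2572
20.3486 10.2449 3.3411 0.5096 0.0000
25.7657 14.8047 5.6358 1.0097 0.0000 0.0000
30.6955 20.3486 9.2162 2.0008 0.0000 0.0000 0.0000
35.1818 25.7657 14.3961 3.9644 0.0000 0.0000 0.0000 0.0000
39.2646 30.6955 20.3486 7.8552 0.0000 0.0000 0.0000 0.0000 0.0000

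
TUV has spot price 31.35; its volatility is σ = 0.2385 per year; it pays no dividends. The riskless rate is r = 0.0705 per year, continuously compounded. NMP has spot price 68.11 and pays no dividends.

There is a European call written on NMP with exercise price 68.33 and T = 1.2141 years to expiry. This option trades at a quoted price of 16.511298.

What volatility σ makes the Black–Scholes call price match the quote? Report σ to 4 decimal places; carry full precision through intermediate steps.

At σ = 0.4805 the Black–Scholes value reproduces the quote:
σ√T = 0.4805·√1.2141 = 0.529445
d₁ = (ln(S/K) + (r+σ²/2)T) / (σ√T) = (ln(68.11/68.33) + (0.0705+0.4805²/2)·1.2141) / 0.529445 = (-0.003225 + 0.225750) / 0.529445 = 0.420299
d₂ = d₁ − σ√T = 0.420299 − 0.529445 = -0.109146
e^{−rT} = 0.917967
N(d₁) = 0.662866,  N(d₂) = 0.456543
V = S·N(d₁) − K·e^{−rT}·N(d₂) = 45.147834 − 28.636536 = 16.511298 (the quoted price), and the Black–Scholes price is strictly increasing in σ, so σ is unique

sigma = 0.4805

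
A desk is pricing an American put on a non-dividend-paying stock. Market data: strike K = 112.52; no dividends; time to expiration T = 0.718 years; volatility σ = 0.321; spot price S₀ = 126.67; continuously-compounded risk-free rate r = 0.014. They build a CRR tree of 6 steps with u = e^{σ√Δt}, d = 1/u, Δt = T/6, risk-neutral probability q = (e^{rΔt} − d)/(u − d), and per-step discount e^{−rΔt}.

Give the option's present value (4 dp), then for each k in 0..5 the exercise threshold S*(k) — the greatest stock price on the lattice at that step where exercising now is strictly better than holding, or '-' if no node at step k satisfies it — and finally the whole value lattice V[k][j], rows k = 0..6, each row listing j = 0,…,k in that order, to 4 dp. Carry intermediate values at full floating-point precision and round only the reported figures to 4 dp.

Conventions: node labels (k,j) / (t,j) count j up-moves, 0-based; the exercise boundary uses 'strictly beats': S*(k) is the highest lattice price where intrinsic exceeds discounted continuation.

Δt=0.11967, u=1.11744, d=0.89490, q=0.47980, disc=e^(-rΔt)=0.99833
k=6 terminal: V=max(K-S,0) → 47.4589 31.2796 11.0768 0.0000 0.0000 0.0000 0.0000
k=5: j=0 S=72.7021 intr=39.8179 cont=39.6296 V=39.8179[EX]; j=1 S=90.7815 intr=21.7385 cont=21.5501 V=21.7385[EX]; j=2 S=113.3570 intr=0.0000 cont=5.7525 V=5.7525[hold]; j=3 S=141.5465 intr=0.0000 cont=0.0000 V=0.0000[hold]; j=4 S=176.7462 intr=0.0000 cont=0.0000 V=0.0000[hold]; j=5 S=220.6992 intr=0.0000 cont=0.0000 V=0.0000[hold]  S*(5)=90.7815
k=4: j=0 S=81.2404 intr=31.2796 cont=31.0912 V=31.2796[EX]; j=1 S=101.4432 intr=11.0768 cont=14.0448 V=14.0448[hold]; j=2 S=126.6700 intr=0.0000 cont=2.9874 V=2.9874[hold]; j=3 S=158.1702 intr=0.0000 cont=0.0000 V=0.0000[hold]; j=4 S=197.5038 intr=0.0000 cont=0.0000 V=0.0000[hold]  S*(4)=81.2404
k=3: j=0 S=90.7815 intr=21.7385 cont=22.9718 V=22.9718[hold]; j=1 S=113.3570 intr=0.0000 cont=8.7248 V=8.7248[hold]; j=2 S=141.5465 intr=0.0000 cont=1.5514 V=1.5514[hold]; j=3 S=176.7462 intr=0.0000 cont=0.0000 V=0.0000[hold]  S*(3)=-
k=2: j=0 S=101.4432 intr=11.0768 cont=16.1090 V=16.1090[hold]; j=1 S=126.6700 intr=0.0000 cont=5.2742 V=5.2742[hold]; j=2 S=158.1702 intr=0.0000 cont=0.8057 V=0.8057[hold]  S*(2)=-
k=1: j=0 S=113.3570 intr=0.0000 cont=10.8922 V=10.8922[hold]; j=1 S=141.5465 intr=0.0000 cont=3.1250 V=3.1250[hold]  S*(1)=-
k=0: j=0 S=126.6700 intr=0.0000 cont=7.1535 V=7.1535[hold]  S*(0)=-

price = 7.1535
boundary = - - - - 81.2404 90.7815
tree:
7.1535
10.8922 3.1250
16.1090 5.2742 0.8057
22.9718 8.7248 1.5514 0.0000
31.2796 14.0448 2.9874 0.0000 0.0000
39.8179 21.7385 5.7525 0.0000 0.0000 0.0000
47.4589 31.2796 11.0768 0.0000 0.0000 0.0000 0.0000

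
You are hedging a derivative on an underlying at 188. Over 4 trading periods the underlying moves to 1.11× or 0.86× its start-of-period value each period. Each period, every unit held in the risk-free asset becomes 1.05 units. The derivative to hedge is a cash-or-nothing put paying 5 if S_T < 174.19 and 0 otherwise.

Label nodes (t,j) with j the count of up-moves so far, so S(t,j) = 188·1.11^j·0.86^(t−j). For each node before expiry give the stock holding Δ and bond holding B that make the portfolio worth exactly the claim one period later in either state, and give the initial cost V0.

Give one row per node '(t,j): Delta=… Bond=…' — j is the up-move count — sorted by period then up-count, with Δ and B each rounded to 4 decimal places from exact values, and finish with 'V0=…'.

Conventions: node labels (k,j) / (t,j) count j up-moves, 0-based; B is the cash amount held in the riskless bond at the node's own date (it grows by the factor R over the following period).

(0,0): Delta=-0.0382 Bond=8.1926
(1,0): Delta=-0.0648 Bond=12.9012
(1,1): Delta=-0.0317 Bond=7.2446
(2,0): Delta=0.0000 Bond=4.5351
(2,1): Delta=-0.0807 Bond=16.3918
(2,2): Delta=-0.0197 Bond=4.8327
(3,0): Delta=0.0000 Bond=4.7619
(3,1): Delta=0.0000 Bond=4.7619
(3,2): Delta=-0.1004 Bond=21.1429
(3,3): Delta=0.0000 Bond=0.0000
V0=1.0077

Under the risk-neutral measure, an up-move has probability p* = (R−d)/(u−d) = 0.7600 and values discount at R = 1.05.
Payoffs at expiry: V(4,0)=5.0000, V(4,1)=5.0000, V(4,2)=5.0000, V(4,3)=0.0000, V(4,4)=0.0000
  t=3,j=0: stock 119.5785 → up 132.7322 (V=5.0000), down 102.8375 (V=5.0000). Price 4.7619; hedge Δ=0.0000, bond B=4.7619.
  t=3,j=1: stock 154.3397 → up 171.3171 (V=5.0000), down 132.7322 (V=5.0000). Price 4.7619; hedge Δ=0.0000, bond B=4.7619.
  t=3,j=2: stock 199.2059 → up 221.1186 (V=0.0000), down 171.3171 (V=5.0000). Price 1.1429; hedge Δ=-0.1004, bond B=21.1429.
  t=3,j=3: stock 257.1146 → up 285.3972 (V=0.0000), down 221.1186 (V=0.0000). Price 0.0000; hedge Δ=0.0000, bond B=0.0000.
  t=2,j=0: stock 139.0448 → up 154.3397 (V=4.7619), down 119.5785 (V=4.7619). Price 4.5351; hedge Δ=0.0000, bond B=4.5351.
  t=2,j=1: stock 179.4648 → up 199.2059 (V=1.1429), down 154.3397 (V=4.7619). Price 1.9156; hedge Δ=-0.0807, bond B=16.3918.
  t=2,j=2: stock 231.6348 → up 257.1146 (V=0.0000), down 199.2059 (V=1.1429). Price 0.2612; hedge Δ=-0.0197, bond B=4.8327.
  t=1,j=0: stock 161.6800 → up 179.4648 (V=1.9156), down 139.0448 (V=4.5351). Price 2.4232; hedge Δ=-0.0648, bond B=12.9012.
  t=1,j=1: stock 208.6800 → up 231.6348 (V=0.2612), down 179.4648 (V=1.9156). Price 0.6269; hedge Δ=-0.0317, bond B=7.2446.
  t=0,j=0: stock 188.0000 → up 208.6800 (V=0.6269), down 161.6800 (V=2.4232). Price 1.0077; hedge Δ=-0.0382, bond B=8.1926.
As a check, the time-0 holding Δ(0,0)·S0 + B(0,0) comes to 1.0077 — exactly V0.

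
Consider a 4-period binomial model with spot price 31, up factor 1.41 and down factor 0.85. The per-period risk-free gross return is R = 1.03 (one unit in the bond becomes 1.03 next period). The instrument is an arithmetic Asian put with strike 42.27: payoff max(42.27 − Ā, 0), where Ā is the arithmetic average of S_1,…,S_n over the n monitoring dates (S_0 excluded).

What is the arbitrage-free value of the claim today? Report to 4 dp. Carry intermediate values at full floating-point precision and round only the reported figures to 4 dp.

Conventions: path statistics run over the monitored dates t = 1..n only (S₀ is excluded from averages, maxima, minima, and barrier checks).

price = 9.7649

Set p* = 0.3214 (from d < R < u); the path-dependent value is the discounted p*-expectation over all price paths.
Enumerate all 2^4 = 16 price paths (U = up ×1.41, D = down ×0.85); each path with k up-moves has probability p*^k·(1−p*)^(4−k).
DDDD: Ā=20.9919, payoff=21.2781, prob=0.212023
UDDD: Ā=34.8218, payoff=7.4482, prob=0.100432
DUDD: Ā=30.4818, payoff=11.7882, prob=0.100432
UUDD: Ā=50.5640, payoff=0.0000, prob=0.047573
DDUD: Ā=26.7928, payoff=15.4772, prob=0.100432
UDUD: Ā=44.4446, payoff=0.0000, prob=0.047573
DUUD: Ā=40.1046, payoff=2.1654, prob=0.047573
UUUD: Ā=66.5265, payoff=0.0000, prob=0.022535
DDDU: Ā=23.6572, payoff=18.6128, prob=0.100432
UDDU: Ā=39.2431, payoff=3.0269, prob=0.047573
DUDU: Ā=34.9031, payoff=7.3669, prob=0.047573
UUDU: Ā=57.8981, payoff=0.0000, prob=0.022535
DDUU: Ā=31.2141, payoff=11.0559, prob=0.047573
UDUU: Ā=51.7787, payoff=0.0000, prob=0.022535
DUUU: Ā=47.4387, payoff=0.0000, prob=0.022535
UUUU: Ā=78.6924, payoff=0.0000, prob=0.010674
Price = Σ prob·payoff / R^4 = 10.990532 / 1.125509 = 9.7649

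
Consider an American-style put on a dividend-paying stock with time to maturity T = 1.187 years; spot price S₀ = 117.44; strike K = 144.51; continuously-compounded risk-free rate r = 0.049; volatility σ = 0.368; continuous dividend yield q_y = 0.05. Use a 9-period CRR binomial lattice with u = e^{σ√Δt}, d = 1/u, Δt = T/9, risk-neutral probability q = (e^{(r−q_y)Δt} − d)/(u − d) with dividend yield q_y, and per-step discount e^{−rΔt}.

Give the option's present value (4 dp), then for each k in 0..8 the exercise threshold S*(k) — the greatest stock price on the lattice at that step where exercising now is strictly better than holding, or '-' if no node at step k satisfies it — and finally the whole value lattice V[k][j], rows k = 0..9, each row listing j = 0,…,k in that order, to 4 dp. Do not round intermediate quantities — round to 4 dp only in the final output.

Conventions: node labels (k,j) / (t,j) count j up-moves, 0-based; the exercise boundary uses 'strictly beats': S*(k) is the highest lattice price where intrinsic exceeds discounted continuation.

Δt=0.13189  u=1.14299  d=0.87490  q=0.46615  discount=0.99356
step 9 (expiry): payoffs max(K−S,0) = 109.2368 98.4284 84.3081 65.8611 41.7616 10.2776 0.0000 0.0000 0.0000 0.0000
step 8: (k=8,j=0): S=40.3169, K−S=104.1931, hold=103.5272 ⇒ V=104.1931 exercise | (k=8,j=1): S=52.6707, K−S=91.8393, hold=91.2546 ⇒ V=91.8393 exercise | (k=8,j=2): S=68.8100, K−S=75.7000, hold=75.2214 ⇒ V=75.7000 exercise | (k=8,j=3): S=89.8946, K−S=54.6154, hold=54.2753 ⇒ V=54.6154 exercise | (k=8,j=4): S=117.4400, K−S=27.0700, hold=26.9110 ⇒ V=27.0700 exercise | (k=8,j=5): S=153.4258, K−S=0.0000, hold=5.4514 ⇒ V=5.4514 continue | (k=8,j=6): S=200.4383, K−S=0.0000, hold=0.0000 ⇒ V=0.0000 continue | (k=8,j=7): S=261.8564, K−S=0.0000, hold=0.0000 ⇒ V=0.0000 continue | (k=8,j=8): S=342.0940, K−S=0.0000, hold=0.0000 ⇒ V=0.0000 continue  boundary S*=117.4400
step 7: (k=7,j=0): S=46.0816, K−S=98.4284, hold=97.8004 ⇒ V=98.4284 exercise | (k=7,j=1): S=60.2019, K−S=84.3081, hold=83.7729 ⇒ V=84.3081 exercise | (k=7,j=2): S=78.6489, K−S=65.8611, hold=65.4472 ⇒ V=65.8611 exercise | (k=7,j=3): S=102.7484, K−S=41.7616, hold=41.5061 ⇒ V=41.7616 exercise | (k=7,j=4): S=134.2324, K−S=10.2776, hold=16.8831 ⇒ V=16.8831 continue | (k=7,j=5): S=175.3637, K−S=0.0000, hold=2.8915 ⇒ V=2.8915 continue | (k=7,j=6): S=229.0983, K−S=0.0000, hold=0.0000 ⇒ V=0.0000 continue | (k=7,j=7): S=299.2983, K−S=0.0000, hold=0.0000 ⇒ V=0.0000 continue  boundary S*=102.7484
step 6: (k=6,j=0): S=52.6707, K−S=91.8393, hold=91.2546 ⇒ V=91.8393 exercise | (k=6,j=1): S=68.8100, K−S=75.7000, hold=75.2214 ⇒ V=75.7000 exercise | (k=6,j=2): S=89.8946, K−S=54.6154, hold=54.2753 ⇒ V=54.6154 exercise | (k=6,j=3): S=117.4400, K−S=27.0700, hold=29.9703 ⇒ V=29.9703 continue | (k=6,j=4): S=153.4258, K−S=0.0000, hold=10.2942 ⇒ V=10.2942 continue | (k=6,j=5): S=200.4383, K−S=0.0000, hold=1.5337 ⇒ V=1.5337 continue | (k=6,j=6): S=261.8564, K−S=0.0000, hold=0.0000 ⇒ V=0.0000 continue  boundary S*=89.8946
step 5: (k=5,j=0): S=60.2019, K−S=84.3081, hold=83.7729 ⇒ V=84.3081 exercise | (k=5,j=1): S=78.6489, K−S=65.8611, hold=65.4472 ⇒ V=65.8611 exercise | (k=5,j=2): S=102.7484, K−S=41.7616, hold=42.8493 ⇒ V=42.8493 continue | (k=5,j=3): S=134.2324, K−S=10.2776, hold=20.6644 ⇒ V=20.6644 continue | (k=5,j=4): S=175.3637, K−S=0.0000, hold=6.1705 ⇒ V=6.1705 continue | (k=5,j=5): S=229.0983, K−S=0.0000, hold=0.8135 ⇒ V=0.8135 continue  boundary S*=78.6489
step 4: (k=4,j=0): S=68.8100, K−S=75.7000, hold=75.2214 ⇒ V=75.7000 exercise | (k=4,j=1): S=89.8946, K−S=54.6154, hold=54.7791 ⇒ V=54.7791 continue | (k=4,j=2): S=117.4400, K−S=27.0700, hold=32.2985 ⇒ V=32.2985 continue | (k=4,j=3): S=153.4258, K−S=0.0000, hold=13.8185 ⇒ V=13.8185 continue | (k=4,j=4): S=200.4383, K−S=0.0000, hold=3.6497 ⇒ V=3.6497 continue  boundary S*=68.8100
step 3: (k=3,j=0): S=78.6489, K−S=65.8611, hold=65.5230 ⇒ V=65.8611 exercise | (k=3,j=1): S=102.7484, K−S=41.7616, hold=44.0145 ⇒ V=44.0145 continue | (k=3,j=2): S=134.2324, K−S=10.2776, hold=23.5316 ⇒ V=23.5316 continue | (k=3,j=3): S=175.3637, K−S=0.0000, hold=9.0199 ⇒ V=9.0199 continue  boundary S*=78.6489
step 2: (k=2,j=0): S=89.8946, K−S=54.6154, hold=55.3187 ⇒ V=55.3187 continue | (k=2,j=1): S=117.4400, K−S=27.0700, hold=34.2444 ⇒ V=34.2444 continue | (k=2,j=2): S=153.4258, K−S=0.0000, hold=16.6590 ⇒ V=16.6590 continue  boundary S*=-
step 1: (k=1,j=0): S=102.7484, K−S=41.7616, hold=45.2019 ⇒ V=45.2019 continue | (k=1,j=1): S=134.2324, K−S=10.2776, hold=25.8792 ⇒ V=25.8792 continue  boundary S*=-
step 0: (k=0,j=0): S=117.4400, K−S=27.0700, hold=35.9616 ⇒ V=35.9616 continue  boundary S*=-

price = 35.9616
boundary = - - - 78.6489 68.8100 78.6489 89.8946 102.7484 117.4400
tree:
35.9616
45.2019 25.8792
55.3187 34.2444 16.6590
65.8611 44.0145 23.5316 9.0199
75.7000 54.7791 32.2985 13.8185 3.6497
84.3081 65.8611 42.8493 20.6644 6.1705 0.8135
91.8393 75.7000 54.6154 29.9703 10.2942 1.5337 0.0000
98.4284 84.3081 65.8611 41.7616 16.8831 2.8915 0.0000 0.0000
104.1931 91.8393 75.7000 54.6154 27.0700 5.4514 0.0000 0.0000 0.0000
109.2368 98.4284 84.3081 65.8611 41.7616 10.2776 0.0000 0.0000 0.0000 0.0000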